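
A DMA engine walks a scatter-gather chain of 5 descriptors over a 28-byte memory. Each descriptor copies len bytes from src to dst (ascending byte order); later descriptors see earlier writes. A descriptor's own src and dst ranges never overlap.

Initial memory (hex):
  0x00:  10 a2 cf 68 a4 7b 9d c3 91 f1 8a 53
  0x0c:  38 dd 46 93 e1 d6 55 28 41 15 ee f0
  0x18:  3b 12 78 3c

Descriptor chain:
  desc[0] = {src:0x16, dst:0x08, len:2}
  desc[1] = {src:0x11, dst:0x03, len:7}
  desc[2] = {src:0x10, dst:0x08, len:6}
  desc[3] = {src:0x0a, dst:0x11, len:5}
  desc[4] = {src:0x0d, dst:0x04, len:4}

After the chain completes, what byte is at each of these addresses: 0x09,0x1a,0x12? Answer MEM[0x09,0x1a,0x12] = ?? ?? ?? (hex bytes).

MEM[0x09,0x1a,0x12] = d6 78 28

D0: mem[0x08..0x09] <- [ee f0]
D1: mem[0x03..0x09] <- [d6 55 28 41 15 ee f0]
D2: mem[0x08..0x0d] <- [e1 d6 55 28 41 15]
D3: mem[0x11..0x15] <- [55 28 41 15 46]
D4: mem[0x04..0x07] <- [15 46 93 e1]
query mem[0x09]=0xd6, mem[0x1a]=0x78, mem[0x12]=0x28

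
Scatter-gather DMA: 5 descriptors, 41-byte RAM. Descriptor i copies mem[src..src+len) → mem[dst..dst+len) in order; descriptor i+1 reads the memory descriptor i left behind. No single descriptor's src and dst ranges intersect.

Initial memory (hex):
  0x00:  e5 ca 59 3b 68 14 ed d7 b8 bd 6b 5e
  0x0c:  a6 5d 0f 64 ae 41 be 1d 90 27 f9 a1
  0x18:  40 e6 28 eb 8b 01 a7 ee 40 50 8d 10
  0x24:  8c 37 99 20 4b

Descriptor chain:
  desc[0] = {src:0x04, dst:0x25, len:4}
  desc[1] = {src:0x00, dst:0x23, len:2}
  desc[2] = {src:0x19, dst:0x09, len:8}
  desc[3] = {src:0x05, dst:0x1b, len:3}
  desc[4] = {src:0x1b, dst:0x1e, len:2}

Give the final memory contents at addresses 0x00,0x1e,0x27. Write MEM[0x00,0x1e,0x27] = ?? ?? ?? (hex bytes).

MEM[0x00,0x1e,0x27] = e5 14 ed

D0: mem[0x25..0x28] <- [68 14 ed d7]
D1: mem[0x23..0x24] <- [e5 ca]
D2: mem[0x09..0x10] <- [e6 28 eb 8b 01 a7 ee 40]
D3: mem[0x1b..0x1d] <- [14 ed d7]
D4: mem[0x1e..0x1f] <- [14 ed]
query mem[0x00]=0xe5, mem[0x1e]=0x14, mem[0x27]=0xed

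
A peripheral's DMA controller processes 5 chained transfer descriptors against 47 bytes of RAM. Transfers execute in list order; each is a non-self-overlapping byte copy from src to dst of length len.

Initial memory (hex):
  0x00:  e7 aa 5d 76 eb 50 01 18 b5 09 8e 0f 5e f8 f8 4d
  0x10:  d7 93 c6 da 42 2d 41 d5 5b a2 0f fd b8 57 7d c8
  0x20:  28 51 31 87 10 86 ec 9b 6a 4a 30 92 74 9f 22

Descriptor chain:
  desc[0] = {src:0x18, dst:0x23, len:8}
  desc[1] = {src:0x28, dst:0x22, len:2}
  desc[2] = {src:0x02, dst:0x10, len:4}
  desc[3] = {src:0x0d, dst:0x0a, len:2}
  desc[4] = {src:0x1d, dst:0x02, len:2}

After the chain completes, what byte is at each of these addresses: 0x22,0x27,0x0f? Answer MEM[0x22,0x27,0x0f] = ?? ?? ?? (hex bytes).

MEM[0x22,0x27,0x0f] = 57 b8 4d

[0] 0x18->0x23 len=8 : 5b a2 0f fd b8 57 7d c8
[1] 0x28->0x22 len=2 : 57 7d
[2] 0x02->0x10 len=4 : 5d 76 eb 50
[3] 0x0d->0x0a len=2 : f8 f8
[4] 0x1d->0x02 len=2 : 57 7d
query mem[0x22]=0x57, mem[0x27]=0xb8, mem[0x0f]=0x4d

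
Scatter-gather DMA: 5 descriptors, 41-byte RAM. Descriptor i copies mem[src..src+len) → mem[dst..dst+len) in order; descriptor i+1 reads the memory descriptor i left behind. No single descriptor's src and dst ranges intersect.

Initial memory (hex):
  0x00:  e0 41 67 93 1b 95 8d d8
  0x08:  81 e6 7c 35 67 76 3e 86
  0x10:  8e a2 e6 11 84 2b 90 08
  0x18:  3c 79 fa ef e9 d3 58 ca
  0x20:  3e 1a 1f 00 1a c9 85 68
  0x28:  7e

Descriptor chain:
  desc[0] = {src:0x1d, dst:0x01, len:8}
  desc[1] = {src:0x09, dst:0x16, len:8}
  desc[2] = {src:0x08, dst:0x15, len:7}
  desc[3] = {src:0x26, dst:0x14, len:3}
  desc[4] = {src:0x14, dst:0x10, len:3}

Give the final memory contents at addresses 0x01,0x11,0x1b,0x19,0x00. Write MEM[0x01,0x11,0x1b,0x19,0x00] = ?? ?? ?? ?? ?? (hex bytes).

  after D0: wrote 8B at 0x01 = d358ca3e1a1f001a
  after D1: wrote 8B at 0x16 = e67c3567763e868e
  after D2: wrote 7B at 0x15 = 1ae67c3567763e
  after D3: wrote 3B at 0x14 = 85687e
  after D4: wrote 3B at 0x10 = 85687e
query mem[0x01]=0xd3, mem[0x11]=0x68, mem[0x1b]=0x3e, mem[0x19]=0x67, mem[0x00]=0xe0

MEM[0x01,0x11,0x1b,0x19,0x00] = d3 68 3e 67 e0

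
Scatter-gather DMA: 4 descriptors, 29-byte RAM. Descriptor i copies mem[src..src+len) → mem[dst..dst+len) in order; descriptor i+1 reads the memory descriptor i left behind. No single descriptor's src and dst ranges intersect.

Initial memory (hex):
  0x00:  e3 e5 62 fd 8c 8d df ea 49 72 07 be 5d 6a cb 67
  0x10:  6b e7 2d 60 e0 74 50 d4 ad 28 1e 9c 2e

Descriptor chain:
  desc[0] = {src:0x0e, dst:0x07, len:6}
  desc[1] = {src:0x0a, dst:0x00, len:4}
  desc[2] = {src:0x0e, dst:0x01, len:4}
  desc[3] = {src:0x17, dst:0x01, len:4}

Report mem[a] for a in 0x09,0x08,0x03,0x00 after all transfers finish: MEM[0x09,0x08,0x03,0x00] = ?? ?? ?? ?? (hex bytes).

  after D0: wrote 6B at 0x07 = cb676be72d60
  after D1: wrote 4B at 0x00 = e72d606a
  after D2: wrote 4B at 0x01 = cb676be7
  after D3: wrote 4B at 0x01 = d4ad281e
query mem[0x09]=0x6b, mem[0x08]=0x67, mem[0x03]=0x28, mem[0x00]=0xe7

MEM[0x09,0x08,0x03,0x00] = 6b 67 28 e7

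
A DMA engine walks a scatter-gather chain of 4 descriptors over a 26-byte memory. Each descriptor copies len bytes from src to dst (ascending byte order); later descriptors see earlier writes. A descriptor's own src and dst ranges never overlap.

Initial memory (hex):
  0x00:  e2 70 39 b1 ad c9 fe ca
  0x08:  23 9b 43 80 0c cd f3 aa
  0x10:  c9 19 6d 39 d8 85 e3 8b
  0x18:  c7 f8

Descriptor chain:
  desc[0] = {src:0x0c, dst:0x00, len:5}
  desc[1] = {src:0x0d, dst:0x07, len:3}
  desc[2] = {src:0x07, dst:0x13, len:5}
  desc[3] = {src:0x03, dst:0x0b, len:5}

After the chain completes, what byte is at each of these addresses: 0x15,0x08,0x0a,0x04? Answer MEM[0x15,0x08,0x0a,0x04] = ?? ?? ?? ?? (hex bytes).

[0] 0x0c->0x00 len=5 : 0c cd f3 aa c9
[1] 0x0d->0x07 len=3 : cd f3 aa
[2] 0x07->0x13 len=5 : cd f3 aa 43 80
[3] 0x03->0x0b len=5 : aa c9 c9 fe cd
query mem[0x15]=0xaa, mem[0x08]=0xf3, mem[0x0a]=0x43, mem[0x04]=0xc9

MEM[0x15,0x08,0x0a,0x04] = aa f3 43 c9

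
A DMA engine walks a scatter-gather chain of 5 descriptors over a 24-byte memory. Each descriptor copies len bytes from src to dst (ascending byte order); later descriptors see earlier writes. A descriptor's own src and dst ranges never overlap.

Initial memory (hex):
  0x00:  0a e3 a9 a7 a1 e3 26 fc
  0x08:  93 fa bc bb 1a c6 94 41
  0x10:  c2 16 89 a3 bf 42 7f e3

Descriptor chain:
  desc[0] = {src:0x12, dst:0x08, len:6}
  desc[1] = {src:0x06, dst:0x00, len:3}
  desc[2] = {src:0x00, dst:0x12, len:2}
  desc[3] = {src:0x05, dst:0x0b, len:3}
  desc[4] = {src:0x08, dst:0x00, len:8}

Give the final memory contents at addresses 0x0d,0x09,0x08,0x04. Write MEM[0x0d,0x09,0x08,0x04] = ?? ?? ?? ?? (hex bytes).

MEM[0x0d,0x09,0x08,0x04] = fc a3 89 26

[0] 0x12->0x08 len=6 : 89 a3 bf 42 7f e3
[1] 0x06->0x00 len=3 : 26 fc 89
[2] 0x00->0x12 len=2 : 26 fc
[3] 0x05->0x0b len=3 : e3 26 fc
[4] 0x08->0x00 len=8 : 89 a3 bf e3 26 fc 94 41
query mem[0x0d]=0xfc, mem[0x09]=0xa3, mem[0x08]=0x89, mem[0x04]=0x26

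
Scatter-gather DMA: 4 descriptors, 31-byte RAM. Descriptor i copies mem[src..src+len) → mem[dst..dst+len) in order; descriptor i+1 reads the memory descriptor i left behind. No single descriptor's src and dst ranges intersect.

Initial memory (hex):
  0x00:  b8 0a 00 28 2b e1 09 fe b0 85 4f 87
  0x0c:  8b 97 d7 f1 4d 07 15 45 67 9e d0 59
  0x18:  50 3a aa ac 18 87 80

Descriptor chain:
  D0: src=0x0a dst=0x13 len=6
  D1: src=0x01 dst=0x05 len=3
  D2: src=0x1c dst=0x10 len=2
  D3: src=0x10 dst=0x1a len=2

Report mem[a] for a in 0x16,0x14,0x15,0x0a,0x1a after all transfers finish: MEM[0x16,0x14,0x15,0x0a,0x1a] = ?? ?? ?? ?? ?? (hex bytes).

  after D0: wrote 6B at 0x13 = 4f878b97d7f1
  after D1: wrote 3B at 0x05 = 0a0028
  after D2: wrote 2B at 0x10 = 1887
  after D3: wrote 2B at 0x1a = 1887
query mem[0x16]=0x97, mem[0x14]=0x87, mem[0x15]=0x8b, mem[0x0a]=0x4f, mem[0x1a]=0x18

MEM[0x16,0x14,0x15,0x0a,0x1a] = 97 87 8b 4f 18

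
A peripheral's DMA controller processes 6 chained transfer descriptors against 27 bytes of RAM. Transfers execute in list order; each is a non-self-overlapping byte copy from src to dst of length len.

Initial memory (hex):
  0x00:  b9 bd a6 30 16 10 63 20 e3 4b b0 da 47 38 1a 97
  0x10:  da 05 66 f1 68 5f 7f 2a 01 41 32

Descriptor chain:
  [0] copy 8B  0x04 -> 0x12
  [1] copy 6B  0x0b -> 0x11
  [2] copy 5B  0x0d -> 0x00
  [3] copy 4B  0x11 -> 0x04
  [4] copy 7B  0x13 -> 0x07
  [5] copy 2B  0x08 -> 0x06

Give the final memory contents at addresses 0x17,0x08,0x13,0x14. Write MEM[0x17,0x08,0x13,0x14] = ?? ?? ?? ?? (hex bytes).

  after D0: wrote 8B at 0x12 = 16106320e34bb0da
  after D1: wrote 6B at 0x11 = da47381a97da
  after D2: wrote 5B at 0x00 = 381a97dada
  after D3: wrote 4B at 0x04 = da47381a
  after D4: wrote 7B at 0x07 = 381a97da4bb0da
  after D5: wrote 2B at 0x06 = 1a97
query mem[0x17]=0x4b, mem[0x08]=0x1a, mem[0x13]=0x38, mem[0x14]=0x1a

MEM[0x17,0x08,0x13,0x14] = 4b 1a 38 1a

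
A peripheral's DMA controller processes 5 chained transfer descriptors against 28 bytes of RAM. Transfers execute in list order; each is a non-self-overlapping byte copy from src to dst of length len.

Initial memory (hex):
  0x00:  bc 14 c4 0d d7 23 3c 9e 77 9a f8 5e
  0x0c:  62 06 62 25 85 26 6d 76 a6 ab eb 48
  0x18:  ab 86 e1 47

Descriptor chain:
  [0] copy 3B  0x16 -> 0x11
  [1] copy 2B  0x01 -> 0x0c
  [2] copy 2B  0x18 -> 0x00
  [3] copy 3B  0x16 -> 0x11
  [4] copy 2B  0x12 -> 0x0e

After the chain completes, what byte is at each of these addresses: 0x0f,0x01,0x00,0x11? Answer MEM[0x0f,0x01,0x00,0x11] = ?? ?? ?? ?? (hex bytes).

MEM[0x0f,0x01,0x00,0x11] = ab 86 ab eb

D0: mem[0x11..0x13] <- [eb 48 ab]
D1: mem[0x0c..0x0d] <- [14 c4]
D2: mem[0x00..0x01] <- [ab 86]
D3: mem[0x11..0x13] <- [eb 48 ab]
D4: mem[0x0e..0x0f] <- [48 ab]
query mem[0x0f]=0xab, mem[0x01]=0x86, mem[0x00]=0xab, mem[0x11]=0xeb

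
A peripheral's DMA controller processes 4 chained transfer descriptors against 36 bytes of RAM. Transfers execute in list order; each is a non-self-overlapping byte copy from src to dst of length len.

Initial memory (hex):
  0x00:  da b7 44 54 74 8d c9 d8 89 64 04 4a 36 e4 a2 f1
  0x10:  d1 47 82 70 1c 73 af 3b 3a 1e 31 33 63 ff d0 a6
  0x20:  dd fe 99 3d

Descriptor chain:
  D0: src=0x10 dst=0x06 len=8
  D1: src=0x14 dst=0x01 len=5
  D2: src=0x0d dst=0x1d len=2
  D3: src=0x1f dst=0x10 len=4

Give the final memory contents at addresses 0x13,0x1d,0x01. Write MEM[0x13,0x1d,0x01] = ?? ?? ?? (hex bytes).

MEM[0x13,0x1d,0x01] = 99 3b 1c

#0 dst[0x06+8] := {0xd1,0x47,0x82,0x70,0x1c,0x73,0xaf,0x3b}
#1 dst[0x01+5] := {0x1c,0x73,0xaf,0x3b,0x3a}
#2 dst[0x1d+2] := {0x3b,0xa2}
#3 dst[0x10+4] := {0xa6,0xdd,0xfe,0x99}
query mem[0x13]=0x99, mem[0x1d]=0x3b, mem[0x01]=0x1c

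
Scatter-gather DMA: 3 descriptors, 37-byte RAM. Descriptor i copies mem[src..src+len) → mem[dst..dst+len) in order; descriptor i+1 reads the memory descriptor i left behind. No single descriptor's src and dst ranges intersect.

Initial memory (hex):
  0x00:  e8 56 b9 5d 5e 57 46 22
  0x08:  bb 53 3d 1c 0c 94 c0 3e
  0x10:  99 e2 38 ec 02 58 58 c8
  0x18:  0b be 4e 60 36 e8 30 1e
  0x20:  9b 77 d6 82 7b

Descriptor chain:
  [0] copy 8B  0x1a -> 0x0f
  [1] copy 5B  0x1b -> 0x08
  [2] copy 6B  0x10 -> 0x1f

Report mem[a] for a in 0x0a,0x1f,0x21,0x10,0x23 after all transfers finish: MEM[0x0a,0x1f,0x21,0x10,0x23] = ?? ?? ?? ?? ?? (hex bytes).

D0: mem[0x0f..0x16] <- [4e 60 36 e8 30 1e 9b 77]
D1: mem[0x08..0x0c] <- [60 36 e8 30 1e]
D2: mem[0x1f..0x24] <- [60 36 e8 30 1e 9b]
query mem[0x0a]=0xe8, mem[0x1f]=0x60, mem[0x21]=0xe8, mem[0x10]=0x60, mem[0x23]=0x1e

MEM[0x0a,0x1f,0x21,0x10,0x23] = e8 60 e8 60 1e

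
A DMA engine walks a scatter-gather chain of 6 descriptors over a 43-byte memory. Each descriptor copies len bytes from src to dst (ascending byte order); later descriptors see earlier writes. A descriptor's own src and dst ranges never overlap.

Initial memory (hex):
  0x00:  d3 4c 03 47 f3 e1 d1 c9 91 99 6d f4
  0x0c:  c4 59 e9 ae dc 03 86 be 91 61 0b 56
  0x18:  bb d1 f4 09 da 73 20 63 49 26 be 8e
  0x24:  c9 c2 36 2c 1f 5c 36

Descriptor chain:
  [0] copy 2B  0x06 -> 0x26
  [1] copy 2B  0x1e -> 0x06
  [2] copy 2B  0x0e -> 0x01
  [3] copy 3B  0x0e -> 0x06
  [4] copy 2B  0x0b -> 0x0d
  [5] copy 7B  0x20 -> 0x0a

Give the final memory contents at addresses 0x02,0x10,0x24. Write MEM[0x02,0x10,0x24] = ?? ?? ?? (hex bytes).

  after D0: wrote 2B at 0x26 = d1c9
  after D1: wrote 2B at 0x06 = 2063
  after D2: wrote 2B at 0x01 = e9ae
  after D3: wrote 3B at 0x06 = e9aedc
  after D4: wrote 2B at 0x0d = f4c4
  after D5: wrote 7B at 0x0a = 4926be8ec9c2d1
query mem[0x02]=0xae, mem[0x10]=0xd1, mem[0x24]=0xc9

MEM[0x02,0x10,0x24] = ae d1 c9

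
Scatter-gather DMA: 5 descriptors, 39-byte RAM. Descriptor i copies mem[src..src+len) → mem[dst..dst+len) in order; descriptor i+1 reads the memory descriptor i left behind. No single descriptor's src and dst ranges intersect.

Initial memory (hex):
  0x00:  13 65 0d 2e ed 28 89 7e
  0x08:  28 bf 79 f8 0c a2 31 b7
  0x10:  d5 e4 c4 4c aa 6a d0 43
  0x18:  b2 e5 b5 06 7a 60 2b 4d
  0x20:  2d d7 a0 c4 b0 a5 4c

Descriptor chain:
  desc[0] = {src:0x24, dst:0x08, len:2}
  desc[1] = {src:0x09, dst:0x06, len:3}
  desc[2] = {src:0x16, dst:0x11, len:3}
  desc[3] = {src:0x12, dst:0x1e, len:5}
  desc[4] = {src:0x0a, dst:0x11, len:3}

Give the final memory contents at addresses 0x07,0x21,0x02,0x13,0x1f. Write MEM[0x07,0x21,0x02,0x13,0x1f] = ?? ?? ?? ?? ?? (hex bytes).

[0] 0x24->0x08 len=2 : b0 a5
[1] 0x09->0x06 len=3 : a5 79 f8
[2] 0x16->0x11 len=3 : d0 43 b2
[3] 0x12->0x1e len=5 : 43 b2 aa 6a d0
[4] 0x0a->0x11 len=3 : 79 f8 0c
query mem[0x07]=0x79, mem[0x21]=0x6a, mem[0x02]=0x0d, mem[0x13]=0x0c, mem[0x1f]=0xb2

MEM[0x07,0x21,0x02,0x13,0x1f] = 79 6a 0d 0c b2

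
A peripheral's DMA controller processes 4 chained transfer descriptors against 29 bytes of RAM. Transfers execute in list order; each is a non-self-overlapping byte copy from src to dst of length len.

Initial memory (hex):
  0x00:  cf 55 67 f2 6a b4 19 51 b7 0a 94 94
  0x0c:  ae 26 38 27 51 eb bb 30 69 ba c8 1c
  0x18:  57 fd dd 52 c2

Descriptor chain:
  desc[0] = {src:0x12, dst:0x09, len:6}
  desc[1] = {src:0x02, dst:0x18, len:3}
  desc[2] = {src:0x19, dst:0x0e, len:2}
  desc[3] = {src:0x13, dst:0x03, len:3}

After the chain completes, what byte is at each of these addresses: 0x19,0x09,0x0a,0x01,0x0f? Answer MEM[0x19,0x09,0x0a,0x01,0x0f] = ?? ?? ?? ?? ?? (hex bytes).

D0: mem[0x09..0x0e] <- [bb 30 69 ba c8 1c]
D1: mem[0x18..0x1a] <- [67 f2 6a]
D2: mem[0x0e..0x0f] <- [f2 6a]
D3: mem[0x03..0x05] <- [30 69 ba]
query mem[0x19]=0xf2, mem[0x09]=0xbb, mem[0x0a]=0x30, mem[0x01]=0x55, mem[0x0f]=0x6a

MEM[0x19,0x09,0x0a,0x01,0x0f] = f2 bb 30 55 6a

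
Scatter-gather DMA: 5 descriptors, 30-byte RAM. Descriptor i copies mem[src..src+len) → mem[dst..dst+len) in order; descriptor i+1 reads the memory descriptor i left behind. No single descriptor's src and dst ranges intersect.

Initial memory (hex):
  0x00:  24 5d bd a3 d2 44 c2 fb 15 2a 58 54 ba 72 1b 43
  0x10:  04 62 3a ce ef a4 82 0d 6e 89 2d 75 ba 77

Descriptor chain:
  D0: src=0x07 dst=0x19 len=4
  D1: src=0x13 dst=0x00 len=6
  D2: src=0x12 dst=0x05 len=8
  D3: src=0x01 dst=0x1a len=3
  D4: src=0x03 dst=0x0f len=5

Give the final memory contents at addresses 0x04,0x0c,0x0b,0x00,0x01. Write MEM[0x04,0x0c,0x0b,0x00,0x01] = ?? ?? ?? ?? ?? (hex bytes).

D0: mem[0x19..0x1c] <- [fb 15 2a 58]
D1: mem[0x00..0x05] <- [ce ef a4 82 0d 6e]
D2: mem[0x05..0x0c] <- [3a ce ef a4 82 0d 6e fb]
D3: mem[0x1a..0x1c] <- [ef a4 82]
D4: mem[0x0f..0x13] <- [82 0d 3a ce ef]
query mem[0x04]=0x0d, mem[0x0c]=0xfb, mem[0x0b]=0x6e, mem[0x00]=0xce, mem[0x01]=0xef

MEM[0x04,0x0c,0x0b,0x00,0x01] = 0d fb 6e ce ef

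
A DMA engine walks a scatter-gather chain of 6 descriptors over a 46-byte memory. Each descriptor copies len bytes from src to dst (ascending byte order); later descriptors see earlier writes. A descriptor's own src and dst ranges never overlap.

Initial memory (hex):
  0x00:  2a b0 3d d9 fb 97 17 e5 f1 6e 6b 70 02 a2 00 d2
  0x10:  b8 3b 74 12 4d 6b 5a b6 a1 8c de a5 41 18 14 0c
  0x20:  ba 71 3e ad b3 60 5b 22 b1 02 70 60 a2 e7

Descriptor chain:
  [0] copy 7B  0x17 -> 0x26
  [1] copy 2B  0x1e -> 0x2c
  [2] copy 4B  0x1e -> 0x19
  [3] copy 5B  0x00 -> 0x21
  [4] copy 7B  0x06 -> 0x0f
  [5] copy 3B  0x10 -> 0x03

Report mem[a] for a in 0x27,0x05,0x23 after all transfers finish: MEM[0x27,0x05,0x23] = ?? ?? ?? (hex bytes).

MEM[0x27,0x05,0x23] = a1 6e 3d

#0 dst[0x26+7] := {0xb6,0xa1,0x8c,0xde,0xa5,0x41,0x18}
#1 dst[0x2c+2] := {0x14,0x0c}
#2 dst[0x19+4] := {0x14,0x0c,0xba,0x71}
#3 dst[0x21+5] := {0x2a,0xb0,0x3d,0xd9,0xfb}
#4 dst[0x0f+7] := {0x17,0xe5,0xf1,0x6e,0x6b,0x70,0x02}
#5 dst[0x03+3] := {0xe5,0xf1,0x6e}
query mem[0x27]=0xa1, mem[0x05]=0x6e, mem[0x23]=0x3d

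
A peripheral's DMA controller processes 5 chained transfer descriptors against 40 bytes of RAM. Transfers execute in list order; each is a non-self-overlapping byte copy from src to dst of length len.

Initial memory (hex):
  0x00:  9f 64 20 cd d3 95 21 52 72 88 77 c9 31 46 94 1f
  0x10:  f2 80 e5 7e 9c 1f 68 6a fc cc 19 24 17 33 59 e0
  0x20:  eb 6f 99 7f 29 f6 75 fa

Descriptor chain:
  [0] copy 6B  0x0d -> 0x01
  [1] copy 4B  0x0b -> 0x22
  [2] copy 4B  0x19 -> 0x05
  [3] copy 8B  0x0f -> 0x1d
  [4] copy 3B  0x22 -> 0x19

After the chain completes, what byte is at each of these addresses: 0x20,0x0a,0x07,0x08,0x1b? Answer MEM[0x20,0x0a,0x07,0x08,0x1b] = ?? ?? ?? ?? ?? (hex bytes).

  after D0: wrote 6B at 0x01 = 46941ff280e5
  after D1: wrote 4B at 0x22 = c9314694
  after D2: wrote 4B at 0x05 = cc192417
  after D3: wrote 8B at 0x1d = 1ff280e57e9c1f68
  after D4: wrote 3B at 0x19 = 9c1f68
query mem[0x20]=0xe5, mem[0x0a]=0x77, mem[0x07]=0x24, mem[0x08]=0x17, mem[0x1b]=0x68

MEM[0x20,0x0a,0x07,0x08,0x1b] = e5 77 24 17 68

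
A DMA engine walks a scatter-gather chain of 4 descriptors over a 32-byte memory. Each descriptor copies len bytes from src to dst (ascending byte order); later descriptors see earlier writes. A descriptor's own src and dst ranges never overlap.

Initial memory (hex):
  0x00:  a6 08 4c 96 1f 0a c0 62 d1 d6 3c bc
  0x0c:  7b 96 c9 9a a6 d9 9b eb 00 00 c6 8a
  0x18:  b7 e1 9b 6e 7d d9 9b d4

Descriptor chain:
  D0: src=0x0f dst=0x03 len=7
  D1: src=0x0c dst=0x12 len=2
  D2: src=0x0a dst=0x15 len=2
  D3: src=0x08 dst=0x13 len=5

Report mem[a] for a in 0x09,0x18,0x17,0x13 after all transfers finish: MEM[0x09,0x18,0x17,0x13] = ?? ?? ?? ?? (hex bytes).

MEM[0x09,0x18,0x17,0x13] = 00 b7 7b 00

D0: mem[0x03..0x09] <- [9a a6 d9 9b eb 00 00]
D1: mem[0x12..0x13] <- [7b 96]
D2: mem[0x15..0x16] <- [3c bc]
D3: mem[0x13..0x17] <- [00 00 3c bc 7b]
query mem[0x09]=0x00, mem[0x18]=0xb7, mem[0x17]=0x7b, mem[0x13]=0x00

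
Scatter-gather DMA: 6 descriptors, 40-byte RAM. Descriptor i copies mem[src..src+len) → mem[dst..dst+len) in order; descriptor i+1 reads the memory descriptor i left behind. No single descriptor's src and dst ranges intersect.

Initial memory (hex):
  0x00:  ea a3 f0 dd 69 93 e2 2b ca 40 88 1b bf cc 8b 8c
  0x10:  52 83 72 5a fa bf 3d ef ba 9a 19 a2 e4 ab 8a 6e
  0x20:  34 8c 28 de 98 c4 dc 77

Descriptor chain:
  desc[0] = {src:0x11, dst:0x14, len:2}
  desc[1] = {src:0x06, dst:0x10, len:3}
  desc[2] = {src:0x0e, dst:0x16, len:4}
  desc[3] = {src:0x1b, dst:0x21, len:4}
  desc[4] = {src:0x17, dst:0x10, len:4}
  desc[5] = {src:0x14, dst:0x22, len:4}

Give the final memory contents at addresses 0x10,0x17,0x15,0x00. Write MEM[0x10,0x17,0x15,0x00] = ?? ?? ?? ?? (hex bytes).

D0: mem[0x14..0x15] <- [83 72]
D1: mem[0x10..0x12] <- [e2 2b ca]
D2: mem[0x16..0x19] <- [8b 8c e2 2b]
D3: mem[0x21..0x24] <- [a2 e4 ab 8a]
D4: mem[0x10..0x13] <- [8c e2 2b 19]
D5: mem[0x22..0x25] <- [83 72 8b 8c]
query mem[0x10]=0x8c, mem[0x17]=0x8c, mem[0x15]=0x72, mem[0x00]=0xea

MEM[0x10,0x17,0x15,0x00] = 8c 8c 72 ea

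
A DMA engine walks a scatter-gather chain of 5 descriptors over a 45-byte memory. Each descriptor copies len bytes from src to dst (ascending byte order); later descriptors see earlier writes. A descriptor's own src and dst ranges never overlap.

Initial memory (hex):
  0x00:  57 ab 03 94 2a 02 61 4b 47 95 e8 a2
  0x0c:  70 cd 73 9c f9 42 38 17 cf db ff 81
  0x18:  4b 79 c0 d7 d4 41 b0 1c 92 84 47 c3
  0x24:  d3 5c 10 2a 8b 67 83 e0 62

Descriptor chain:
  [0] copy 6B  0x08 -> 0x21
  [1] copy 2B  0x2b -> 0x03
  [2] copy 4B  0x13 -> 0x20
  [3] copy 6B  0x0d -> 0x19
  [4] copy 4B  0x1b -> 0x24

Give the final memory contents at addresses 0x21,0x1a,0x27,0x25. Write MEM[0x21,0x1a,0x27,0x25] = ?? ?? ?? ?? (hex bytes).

#0 dst[0x21+6] := {0x47,0x95,0xe8,0xa2,0x70,0xcd}
#1 dst[0x03+2] := {0xe0,0x62}
#2 dst[0x20+4] := {0x17,0xcf,0xdb,0xff}
#3 dst[0x19+6] := {0xcd,0x73,0x9c,0xf9,0x42,0x38}
#4 dst[0x24+4] := {0x9c,0xf9,0x42,0x38}
query mem[0x21]=0xcf, mem[0x1a]=0x73, mem[0x27]=0x38, mem[0x25]=0xf9

MEM[0x21,0x1a,0x27,0x25] = cf 73 38 f9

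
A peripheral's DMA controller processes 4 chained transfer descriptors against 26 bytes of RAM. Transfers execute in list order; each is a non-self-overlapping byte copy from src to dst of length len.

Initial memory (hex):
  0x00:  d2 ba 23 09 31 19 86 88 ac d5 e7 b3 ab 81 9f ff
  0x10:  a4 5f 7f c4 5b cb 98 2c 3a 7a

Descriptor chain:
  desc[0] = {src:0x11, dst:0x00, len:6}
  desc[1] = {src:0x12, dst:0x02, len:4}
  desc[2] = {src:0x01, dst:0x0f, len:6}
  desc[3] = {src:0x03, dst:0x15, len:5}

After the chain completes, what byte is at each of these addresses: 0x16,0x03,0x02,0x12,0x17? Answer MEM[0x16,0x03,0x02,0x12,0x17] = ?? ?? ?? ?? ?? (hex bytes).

MEM[0x16,0x03,0x02,0x12,0x17] = 5b c4 7f 5b cb

[0] 0x11->0x00 len=6 : 5f 7f c4 5b cb 98
[1] 0x12->0x02 len=4 : 7f c4 5b cb
[2] 0x01->0x0f len=6 : 7f 7f c4 5b cb 86
[3] 0x03->0x15 len=5 : c4 5b cb 86 88
query mem[0x16]=0x5b, mem[0x03]=0xc4, mem[0x02]=0x7f, mem[0x12]=0x5b, mem[0x17]=0xcb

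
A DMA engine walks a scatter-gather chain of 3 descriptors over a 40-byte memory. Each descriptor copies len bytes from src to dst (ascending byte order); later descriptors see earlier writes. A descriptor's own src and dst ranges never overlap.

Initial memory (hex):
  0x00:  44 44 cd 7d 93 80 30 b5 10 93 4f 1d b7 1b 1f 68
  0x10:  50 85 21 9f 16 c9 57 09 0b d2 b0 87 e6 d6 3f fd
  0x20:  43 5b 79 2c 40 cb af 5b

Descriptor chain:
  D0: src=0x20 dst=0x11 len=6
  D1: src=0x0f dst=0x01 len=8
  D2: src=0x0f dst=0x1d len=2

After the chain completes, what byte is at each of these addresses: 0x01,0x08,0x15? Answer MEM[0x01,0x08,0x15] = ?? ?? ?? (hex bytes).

MEM[0x01,0x08,0x15] = 68 cb 40

  after D0: wrote 6B at 0x11 = 435b792c40cb
  after D1: wrote 8B at 0x01 = 6850435b792c40cb
  after D2: wrote 2B at 0x1d = 6850
query mem[0x01]=0x68, mem[0x08]=0xcb, mem[0x15]=0x40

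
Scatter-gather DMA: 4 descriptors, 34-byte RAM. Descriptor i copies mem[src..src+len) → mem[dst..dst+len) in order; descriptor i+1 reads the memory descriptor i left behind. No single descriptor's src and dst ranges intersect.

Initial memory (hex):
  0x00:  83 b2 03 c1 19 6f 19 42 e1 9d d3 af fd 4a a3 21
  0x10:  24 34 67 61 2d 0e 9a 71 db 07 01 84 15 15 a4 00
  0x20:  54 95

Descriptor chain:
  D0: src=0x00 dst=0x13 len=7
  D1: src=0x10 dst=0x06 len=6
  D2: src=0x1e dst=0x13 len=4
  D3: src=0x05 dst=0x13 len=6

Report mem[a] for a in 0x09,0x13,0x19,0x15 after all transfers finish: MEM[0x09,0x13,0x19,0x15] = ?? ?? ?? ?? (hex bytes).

#0 dst[0x13+7] := {0x83,0xb2,0x03,0xc1,0x19,0x6f,0x19}
#1 dst[0x06+6] := {0x24,0x34,0x67,0x83,0xb2,0x03}
#2 dst[0x13+4] := {0xa4,0x00,0x54,0x95}
#3 dst[0x13+6] := {0x6f,0x24,0x34,0x67,0x83,0xb2}
query mem[0x09]=0x83, mem[0x13]=0x6f, mem[0x19]=0x19, mem[0x15]=0x34

MEM[0x09,0x13,0x19,0x15] = 83 6f 19 34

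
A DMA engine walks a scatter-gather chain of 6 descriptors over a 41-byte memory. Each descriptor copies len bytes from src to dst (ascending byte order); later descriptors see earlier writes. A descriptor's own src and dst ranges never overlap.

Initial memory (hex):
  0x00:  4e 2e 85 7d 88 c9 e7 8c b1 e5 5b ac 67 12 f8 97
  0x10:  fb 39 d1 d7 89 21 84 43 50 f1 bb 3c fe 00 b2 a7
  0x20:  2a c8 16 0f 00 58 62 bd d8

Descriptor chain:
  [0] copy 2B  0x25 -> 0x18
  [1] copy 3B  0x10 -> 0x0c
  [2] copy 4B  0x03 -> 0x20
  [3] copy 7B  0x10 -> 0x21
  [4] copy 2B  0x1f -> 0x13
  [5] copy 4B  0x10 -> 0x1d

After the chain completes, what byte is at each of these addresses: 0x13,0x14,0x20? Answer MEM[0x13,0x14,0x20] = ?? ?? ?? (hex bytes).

MEM[0x13,0x14,0x20] = a7 7d a7

[0] 0x25->0x18 len=2 : 58 62
[1] 0x10->0x0c len=3 : fb 39 d1
[2] 0x03->0x20 len=4 : 7d 88 c9 e7
[3] 0x10->0x21 len=7 : fb 39 d1 d7 89 21 84
[4] 0x1f->0x13 len=2 : a7 7d
[5] 0x10->0x1d len=4 : fb 39 d1 a7
query mem[0x13]=0xa7, mem[0x14]=0x7d, mem[0x20]=0xa7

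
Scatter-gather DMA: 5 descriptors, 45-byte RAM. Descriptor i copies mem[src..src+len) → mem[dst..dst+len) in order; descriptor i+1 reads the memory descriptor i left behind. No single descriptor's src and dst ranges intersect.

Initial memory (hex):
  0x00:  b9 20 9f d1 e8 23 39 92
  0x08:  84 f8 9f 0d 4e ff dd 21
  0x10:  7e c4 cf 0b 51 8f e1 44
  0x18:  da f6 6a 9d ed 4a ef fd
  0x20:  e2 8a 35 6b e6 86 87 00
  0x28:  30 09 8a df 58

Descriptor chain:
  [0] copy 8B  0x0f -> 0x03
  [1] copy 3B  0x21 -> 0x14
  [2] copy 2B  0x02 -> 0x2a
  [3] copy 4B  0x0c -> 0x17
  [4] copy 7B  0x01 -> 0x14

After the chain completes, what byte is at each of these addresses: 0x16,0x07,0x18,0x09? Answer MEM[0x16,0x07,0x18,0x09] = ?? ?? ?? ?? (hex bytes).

MEM[0x16,0x07,0x18,0x09] = 21 0b c4 8f

[0] 0x0f->0x03 len=8 : 21 7e c4 cf 0b 51 8f e1
[1] 0x21->0x14 len=3 : 8a 35 6b
[2] 0x02->0x2a len=2 : 9f 21
[3] 0x0c->0x17 len=4 : 4e ff dd 21
[4] 0x01->0x14 len=7 : 20 9f 21 7e c4 cf 0b
query mem[0x16]=0x21, mem[0x07]=0x0b, mem[0x18]=0xc4, mem[0x09]=0x8f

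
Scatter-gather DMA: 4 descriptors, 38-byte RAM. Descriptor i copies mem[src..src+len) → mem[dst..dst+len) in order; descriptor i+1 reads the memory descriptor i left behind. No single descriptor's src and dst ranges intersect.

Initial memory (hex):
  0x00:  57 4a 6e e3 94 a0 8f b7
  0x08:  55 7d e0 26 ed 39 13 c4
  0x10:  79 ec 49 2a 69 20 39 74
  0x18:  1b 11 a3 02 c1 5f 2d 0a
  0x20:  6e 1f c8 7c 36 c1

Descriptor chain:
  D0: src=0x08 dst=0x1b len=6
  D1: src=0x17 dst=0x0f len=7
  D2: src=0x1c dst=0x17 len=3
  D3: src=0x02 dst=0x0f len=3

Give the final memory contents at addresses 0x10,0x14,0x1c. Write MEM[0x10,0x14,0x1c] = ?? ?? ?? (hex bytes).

MEM[0x10,0x14,0x1c] = e3 7d 7d

[0] 0x08->0x1b len=6 : 55 7d e0 26 ed 39
[1] 0x17->0x0f len=7 : 74 1b 11 a3 55 7d e0
[2] 0x1c->0x17 len=3 : 7d e0 26
[3] 0x02->0x0f len=3 : 6e e3 94
query mem[0x10]=0xe3, mem[0x14]=0x7d, mem[0x1c]=0x7d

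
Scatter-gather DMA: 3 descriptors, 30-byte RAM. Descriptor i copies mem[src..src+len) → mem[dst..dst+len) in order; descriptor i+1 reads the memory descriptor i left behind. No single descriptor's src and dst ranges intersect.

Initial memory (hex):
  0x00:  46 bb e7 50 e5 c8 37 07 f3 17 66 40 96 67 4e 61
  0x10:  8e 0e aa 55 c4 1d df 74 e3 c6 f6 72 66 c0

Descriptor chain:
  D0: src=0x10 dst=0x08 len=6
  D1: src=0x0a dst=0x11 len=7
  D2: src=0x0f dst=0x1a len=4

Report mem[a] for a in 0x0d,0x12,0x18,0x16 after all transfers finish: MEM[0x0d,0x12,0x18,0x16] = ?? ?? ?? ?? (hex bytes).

MEM[0x0d,0x12,0x18,0x16] = 1d 55 e3 61

D0: mem[0x08..0x0d] <- [8e 0e aa 55 c4 1d]
D1: mem[0x11..0x17] <- [aa 55 c4 1d 4e 61 8e]
D2: mem[0x1a..0x1d] <- [61 8e aa 55]
query mem[0x0d]=0x1d, mem[0x12]=0x55, mem[0x18]=0xe3, mem[0x16]=0x61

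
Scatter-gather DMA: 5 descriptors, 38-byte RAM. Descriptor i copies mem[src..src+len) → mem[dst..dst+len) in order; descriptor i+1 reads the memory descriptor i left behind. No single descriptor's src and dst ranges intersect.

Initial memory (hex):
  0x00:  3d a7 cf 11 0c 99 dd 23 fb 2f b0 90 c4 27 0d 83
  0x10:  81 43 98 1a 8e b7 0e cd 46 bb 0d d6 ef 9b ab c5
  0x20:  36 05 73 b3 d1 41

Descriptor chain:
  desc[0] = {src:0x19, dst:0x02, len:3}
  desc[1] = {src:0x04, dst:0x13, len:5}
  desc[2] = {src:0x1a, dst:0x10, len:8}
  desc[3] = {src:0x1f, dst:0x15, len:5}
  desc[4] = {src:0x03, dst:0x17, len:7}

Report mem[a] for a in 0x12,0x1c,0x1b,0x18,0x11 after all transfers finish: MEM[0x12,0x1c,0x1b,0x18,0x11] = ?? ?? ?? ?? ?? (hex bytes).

MEM[0x12,0x1c,0x1b,0x18,0x11] = ef fb 23 d6 d6

#0 dst[0x02+3] := {0xbb,0x0d,0xd6}
#1 dst[0x13+5] := {0xd6,0x99,0xdd,0x23,0xfb}
#2 dst[0x10+8] := {0x0d,0xd6,0xef,0x9b,0xab,0xc5,0x36,0x05}
#3 dst[0x15+5] := {0xc5,0x36,0x05,0x73,0xb3}
#4 dst[0x17+7] := {0x0d,0xd6,0x99,0xdd,0x23,0xfb,0x2f}
query mem[0x12]=0xef, mem[0x1c]=0xfb, mem[0x1b]=0x23, mem[0x18]=0xd6, mem[0x11]=0xd6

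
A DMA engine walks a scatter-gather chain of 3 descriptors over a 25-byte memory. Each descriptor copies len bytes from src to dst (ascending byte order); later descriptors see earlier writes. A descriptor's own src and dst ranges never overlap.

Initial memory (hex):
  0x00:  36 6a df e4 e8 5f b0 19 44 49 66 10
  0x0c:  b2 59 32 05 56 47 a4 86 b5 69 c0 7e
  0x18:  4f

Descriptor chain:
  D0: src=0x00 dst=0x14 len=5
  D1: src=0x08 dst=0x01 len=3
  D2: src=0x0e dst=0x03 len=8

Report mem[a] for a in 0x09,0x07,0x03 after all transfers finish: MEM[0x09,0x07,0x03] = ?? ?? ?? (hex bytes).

D0: mem[0x14..0x18] <- [36 6a df e4 e8]
D1: mem[0x01..0x03] <- [44 49 66]
D2: mem[0x03..0x0a] <- [32 05 56 47 a4 86 36 6a]
query mem[0x09]=0x36, mem[0x07]=0xa4, mem[0x03]=0x32

MEM[0x09,0x07,0x03] = 36 a4 32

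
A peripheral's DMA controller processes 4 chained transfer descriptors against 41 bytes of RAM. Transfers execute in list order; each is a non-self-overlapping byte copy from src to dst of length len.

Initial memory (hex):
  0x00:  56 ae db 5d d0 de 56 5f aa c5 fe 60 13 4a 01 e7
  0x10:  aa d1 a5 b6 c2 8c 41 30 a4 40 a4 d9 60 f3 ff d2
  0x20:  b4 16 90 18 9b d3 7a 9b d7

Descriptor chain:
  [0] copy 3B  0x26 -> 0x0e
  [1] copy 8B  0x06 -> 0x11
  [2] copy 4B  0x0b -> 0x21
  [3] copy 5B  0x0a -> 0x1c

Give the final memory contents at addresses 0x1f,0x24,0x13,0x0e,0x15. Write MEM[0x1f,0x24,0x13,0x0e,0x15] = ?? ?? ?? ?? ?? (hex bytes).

D0: mem[0x0e..0x10] <- [7a 9b d7]
D1: mem[0x11..0x18] <- [56 5f aa c5 fe 60 13 4a]
D2: mem[0x21..0x24] <- [60 13 4a 7a]
D3: mem[0x1c..0x20] <- [fe 60 13 4a 7a]
query mem[0x1f]=0x4a, mem[0x24]=0x7a, mem[0x13]=0xaa, mem[0x0e]=0x7a, mem[0x15]=0xfe

MEM[0x1f,0x24,0x13,0x0e,0x15] = 4a 7a aa 7a fe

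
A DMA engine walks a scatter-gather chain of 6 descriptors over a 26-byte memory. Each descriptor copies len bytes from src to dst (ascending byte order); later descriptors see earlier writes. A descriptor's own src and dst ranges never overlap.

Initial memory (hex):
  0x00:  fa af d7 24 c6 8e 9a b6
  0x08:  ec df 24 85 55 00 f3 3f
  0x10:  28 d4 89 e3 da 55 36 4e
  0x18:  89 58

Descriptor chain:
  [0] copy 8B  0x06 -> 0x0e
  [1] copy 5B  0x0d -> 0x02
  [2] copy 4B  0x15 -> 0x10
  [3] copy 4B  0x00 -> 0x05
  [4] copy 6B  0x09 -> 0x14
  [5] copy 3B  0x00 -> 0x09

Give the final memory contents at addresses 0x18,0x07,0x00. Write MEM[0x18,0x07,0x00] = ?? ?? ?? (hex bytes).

MEM[0x18,0x07,0x00] = 00 00 fa

[0] 0x06->0x0e len=8 : 9a b6 ec df 24 85 55 00
[1] 0x0d->0x02 len=5 : 00 9a b6 ec df
[2] 0x15->0x10 len=4 : 00 36 4e 89
[3] 0x00->0x05 len=4 : fa af 00 9a
[4] 0x09->0x14 len=6 : df 24 85 55 00 9a
[5] 0x00->0x09 len=3 : fa af 00
query mem[0x18]=0x00, mem[0x07]=0x00, mem[0x00]=0xfa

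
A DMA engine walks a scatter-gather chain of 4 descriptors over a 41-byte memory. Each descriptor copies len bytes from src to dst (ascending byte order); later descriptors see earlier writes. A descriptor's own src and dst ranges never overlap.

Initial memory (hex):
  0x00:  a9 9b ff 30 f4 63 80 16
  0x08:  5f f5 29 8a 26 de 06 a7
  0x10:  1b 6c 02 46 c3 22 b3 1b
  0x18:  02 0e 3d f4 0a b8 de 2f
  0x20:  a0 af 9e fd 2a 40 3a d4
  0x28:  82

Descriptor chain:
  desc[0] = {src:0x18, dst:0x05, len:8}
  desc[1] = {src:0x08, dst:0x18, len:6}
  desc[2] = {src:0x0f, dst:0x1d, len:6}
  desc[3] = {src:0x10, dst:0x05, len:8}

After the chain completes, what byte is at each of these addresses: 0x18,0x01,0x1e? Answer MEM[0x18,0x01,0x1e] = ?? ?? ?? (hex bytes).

MEM[0x18,0x01,0x1e] = f4 9b 1b

[0] 0x18->0x05 len=8 : 02 0e 3d f4 0a b8 de 2f
[1] 0x08->0x18 len=6 : f4 0a b8 de 2f de
[2] 0x0f->0x1d len=6 : a7 1b 6c 02 46 c3
[3] 0x10->0x05 len=8 : 1b 6c 02 46 c3 22 b3 1b
query mem[0x18]=0xf4, mem[0x01]=0x9b, mem[0x1e]=0x1b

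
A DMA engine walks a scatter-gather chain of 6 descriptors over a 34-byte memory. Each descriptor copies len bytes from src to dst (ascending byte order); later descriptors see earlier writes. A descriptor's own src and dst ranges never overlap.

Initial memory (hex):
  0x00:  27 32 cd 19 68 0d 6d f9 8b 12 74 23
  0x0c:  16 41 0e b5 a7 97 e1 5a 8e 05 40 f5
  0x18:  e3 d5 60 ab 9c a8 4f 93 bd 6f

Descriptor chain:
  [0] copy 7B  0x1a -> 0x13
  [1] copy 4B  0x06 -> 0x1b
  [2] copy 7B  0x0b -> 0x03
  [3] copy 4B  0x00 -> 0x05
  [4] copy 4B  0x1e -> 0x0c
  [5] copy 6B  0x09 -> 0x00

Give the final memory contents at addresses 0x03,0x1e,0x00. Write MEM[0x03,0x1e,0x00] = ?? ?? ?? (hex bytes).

MEM[0x03,0x1e,0x00] = 12 12 97

D0: mem[0x13..0x19] <- [60 ab 9c a8 4f 93 bd]
D1: mem[0x1b..0x1e] <- [6d f9 8b 12]
D2: mem[0x03..0x09] <- [23 16 41 0e b5 a7 97]
D3: mem[0x05..0x08] <- [27 32 cd 23]
D4: mem[0x0c..0x0f] <- [12 93 bd 6f]
D5: mem[0x00..0x05] <- [97 74 23 12 93 bd]
query mem[0x03]=0x12, mem[0x1e]=0x12, mem[0x00]=0x97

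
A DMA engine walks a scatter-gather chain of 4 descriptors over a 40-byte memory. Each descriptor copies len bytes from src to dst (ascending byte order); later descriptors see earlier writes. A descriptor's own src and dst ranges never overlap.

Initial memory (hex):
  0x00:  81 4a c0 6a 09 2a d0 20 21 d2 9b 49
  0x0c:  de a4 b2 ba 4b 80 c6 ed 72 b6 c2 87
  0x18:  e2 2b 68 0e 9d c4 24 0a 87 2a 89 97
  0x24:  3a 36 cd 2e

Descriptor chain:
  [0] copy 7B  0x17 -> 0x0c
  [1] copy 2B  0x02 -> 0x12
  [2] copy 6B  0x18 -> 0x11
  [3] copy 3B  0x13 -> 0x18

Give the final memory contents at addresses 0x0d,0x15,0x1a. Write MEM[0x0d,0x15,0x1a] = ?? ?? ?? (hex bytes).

MEM[0x0d,0x15,0x1a] = e2 9d 9d

[0] 0x17->0x0c len=7 : 87 e2 2b 68 0e 9d c4
[1] 0x02->0x12 len=2 : c0 6a
[2] 0x18->0x11 len=6 : e2 2b 68 0e 9d c4
[3] 0x13->0x18 len=3 : 68 0e 9d
query mem[0x0d]=0xe2, mem[0x15]=0x9d, mem[0x1a]=0x9d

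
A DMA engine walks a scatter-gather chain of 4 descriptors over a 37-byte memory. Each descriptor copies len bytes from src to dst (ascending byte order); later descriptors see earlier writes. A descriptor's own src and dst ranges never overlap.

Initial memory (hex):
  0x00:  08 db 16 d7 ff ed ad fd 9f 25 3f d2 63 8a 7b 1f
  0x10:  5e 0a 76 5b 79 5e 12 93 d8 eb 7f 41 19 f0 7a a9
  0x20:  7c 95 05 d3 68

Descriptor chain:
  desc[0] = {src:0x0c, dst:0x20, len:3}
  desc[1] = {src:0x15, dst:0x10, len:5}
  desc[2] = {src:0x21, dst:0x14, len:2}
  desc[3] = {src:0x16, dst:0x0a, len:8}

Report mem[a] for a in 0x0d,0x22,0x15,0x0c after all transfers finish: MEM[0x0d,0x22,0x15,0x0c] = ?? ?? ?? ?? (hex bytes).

MEM[0x0d,0x22,0x15,0x0c] = eb 7b 7b d8

#0 dst[0x20+3] := {0x63,0x8a,0x7b}
#1 dst[0x10+5] := {0x5e,0x12,0x93,0xd8,0xeb}
#2 dst[0x14+2] := {0x8a,0x7b}
#3 dst[0x0a+8] := {0x12,0x93,0xd8,0xeb,0x7f,0x41,0x19,0xf0}
query mem[0x0d]=0xeb, mem[0x22]=0x7b, mem[0x15]=0x7b, mem[0x0c]=0xd8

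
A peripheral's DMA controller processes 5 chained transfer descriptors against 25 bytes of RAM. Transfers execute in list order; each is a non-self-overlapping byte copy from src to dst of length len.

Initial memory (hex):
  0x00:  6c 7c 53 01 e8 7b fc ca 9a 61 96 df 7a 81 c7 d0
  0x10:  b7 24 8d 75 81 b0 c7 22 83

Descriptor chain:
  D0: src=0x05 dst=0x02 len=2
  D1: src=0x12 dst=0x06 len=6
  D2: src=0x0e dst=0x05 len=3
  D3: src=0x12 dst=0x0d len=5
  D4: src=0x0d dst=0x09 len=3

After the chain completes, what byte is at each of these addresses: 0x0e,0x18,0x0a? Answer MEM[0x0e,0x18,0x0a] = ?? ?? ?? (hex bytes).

#0 dst[0x02+2] := {0x7b,0xfc}
#1 dst[0x06+6] := {0x8d,0x75,0x81,0xb0,0xc7,0x22}
#2 dst[0x05+3] := {0xc7,0xd0,0xb7}
#3 dst[0x0d+5] := {0x8d,0x75,0x81,0xb0,0xc7}
#4 dst[0x09+3] := {0x8d,0x75,0x81}
query mem[0x0e]=0x75, mem[0x18]=0x83, mem[0x0a]=0x75

MEM[0x0e,0x18,0x0a] = 75 83 75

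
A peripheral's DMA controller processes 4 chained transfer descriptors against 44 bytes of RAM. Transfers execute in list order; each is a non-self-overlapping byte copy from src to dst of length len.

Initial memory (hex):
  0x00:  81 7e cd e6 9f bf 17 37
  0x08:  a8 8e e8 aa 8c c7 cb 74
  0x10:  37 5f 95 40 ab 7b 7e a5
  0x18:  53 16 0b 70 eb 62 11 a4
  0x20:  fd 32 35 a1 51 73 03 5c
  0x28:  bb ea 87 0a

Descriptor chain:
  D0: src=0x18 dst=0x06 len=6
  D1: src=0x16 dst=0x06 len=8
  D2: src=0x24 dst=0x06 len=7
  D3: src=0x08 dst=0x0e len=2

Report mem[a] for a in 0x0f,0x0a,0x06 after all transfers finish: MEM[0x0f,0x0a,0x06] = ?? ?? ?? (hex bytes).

  after D0: wrote 6B at 0x06 = 53160b70eb62
  after D1: wrote 8B at 0x06 = 7ea553160b70eb62
  after D2: wrote 7B at 0x06 = 5173035cbbea87
  after D3: wrote 2B at 0x0e = 035c
query mem[0x0f]=0x5c, mem[0x0a]=0xbb, mem[0x06]=0x51

MEM[0x0f,0x0a,0x06] = 5c bb 51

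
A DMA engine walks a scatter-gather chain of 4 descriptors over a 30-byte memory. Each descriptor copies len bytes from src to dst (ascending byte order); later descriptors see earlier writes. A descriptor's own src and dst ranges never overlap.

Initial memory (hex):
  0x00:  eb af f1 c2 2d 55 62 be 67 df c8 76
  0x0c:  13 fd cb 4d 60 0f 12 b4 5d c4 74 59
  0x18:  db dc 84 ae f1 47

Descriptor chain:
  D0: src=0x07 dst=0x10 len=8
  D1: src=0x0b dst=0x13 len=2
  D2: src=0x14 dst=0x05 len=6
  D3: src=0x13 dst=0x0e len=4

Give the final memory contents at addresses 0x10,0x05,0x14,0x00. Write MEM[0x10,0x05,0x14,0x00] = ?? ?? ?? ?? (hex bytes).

D0: mem[0x10..0x17] <- [be 67 df c8 76 13 fd cb]
D1: mem[0x13..0x14] <- [76 13]
D2: mem[0x05..0x0a] <- [13 13 fd cb db dc]
D3: mem[0x0e..0x11] <- [76 13 13 fd]
query mem[0x10]=0x13, mem[0x05]=0x13, mem[0x14]=0x13, mem[0x00]=0xeb

MEM[0x10,0x05,0x14,0x00] = 13 13 13 eb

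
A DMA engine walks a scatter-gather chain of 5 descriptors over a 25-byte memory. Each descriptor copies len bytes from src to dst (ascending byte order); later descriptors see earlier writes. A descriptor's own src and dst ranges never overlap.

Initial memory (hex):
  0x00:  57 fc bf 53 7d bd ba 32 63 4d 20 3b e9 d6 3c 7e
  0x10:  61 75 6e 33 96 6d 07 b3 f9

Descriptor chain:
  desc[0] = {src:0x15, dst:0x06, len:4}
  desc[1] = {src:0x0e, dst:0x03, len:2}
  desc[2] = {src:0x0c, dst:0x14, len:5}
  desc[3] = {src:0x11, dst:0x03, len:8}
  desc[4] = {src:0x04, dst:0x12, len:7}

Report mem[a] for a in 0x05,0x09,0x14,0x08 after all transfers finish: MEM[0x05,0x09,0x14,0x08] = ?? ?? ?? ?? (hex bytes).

MEM[0x05,0x09,0x14,0x08] = 33 7e e9 3c

#0 dst[0x06+4] := {0x6d,0x07,0xb3,0xf9}
#1 dst[0x03+2] := {0x3c,0x7e}
#2 dst[0x14+5] := {0xe9,0xd6,0x3c,0x7e,0x61}
#3 dst[0x03+8] := {0x75,0x6e,0x33,0xe9,0xd6,0x3c,0x7e,0x61}
#4 dst[0x12+7] := {0x6e,0x33,0xe9,0xd6,0x3c,0x7e,0x61}
query mem[0x05]=0x33, mem[0x09]=0x7e, mem[0x14]=0xe9, mem[0x08]=0x3c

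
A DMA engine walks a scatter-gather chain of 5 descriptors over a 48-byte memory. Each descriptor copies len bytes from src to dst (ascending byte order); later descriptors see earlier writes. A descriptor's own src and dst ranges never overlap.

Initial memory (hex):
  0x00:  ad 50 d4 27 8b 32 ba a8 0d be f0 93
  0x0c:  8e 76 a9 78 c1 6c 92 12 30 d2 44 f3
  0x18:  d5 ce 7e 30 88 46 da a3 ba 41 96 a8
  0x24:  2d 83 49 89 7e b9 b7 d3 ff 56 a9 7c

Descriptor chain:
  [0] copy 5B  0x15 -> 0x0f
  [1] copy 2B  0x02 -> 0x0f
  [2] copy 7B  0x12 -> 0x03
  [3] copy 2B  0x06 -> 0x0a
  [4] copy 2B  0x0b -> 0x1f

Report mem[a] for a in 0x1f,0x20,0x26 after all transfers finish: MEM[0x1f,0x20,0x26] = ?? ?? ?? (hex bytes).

MEM[0x1f,0x20,0x26] = 44 8e 49

D0: mem[0x0f..0x13] <- [d2 44 f3 d5 ce]
D1: mem[0x0f..0x10] <- [d4 27]
D2: mem[0x03..0x09] <- [d5 ce 30 d2 44 f3 d5]
D3: mem[0x0a..0x0b] <- [d2 44]
D4: mem[0x1f..0x20] <- [44 8e]
query mem[0x1f]=0x44, mem[0x20]=0x8e, mem[0x26]=0x49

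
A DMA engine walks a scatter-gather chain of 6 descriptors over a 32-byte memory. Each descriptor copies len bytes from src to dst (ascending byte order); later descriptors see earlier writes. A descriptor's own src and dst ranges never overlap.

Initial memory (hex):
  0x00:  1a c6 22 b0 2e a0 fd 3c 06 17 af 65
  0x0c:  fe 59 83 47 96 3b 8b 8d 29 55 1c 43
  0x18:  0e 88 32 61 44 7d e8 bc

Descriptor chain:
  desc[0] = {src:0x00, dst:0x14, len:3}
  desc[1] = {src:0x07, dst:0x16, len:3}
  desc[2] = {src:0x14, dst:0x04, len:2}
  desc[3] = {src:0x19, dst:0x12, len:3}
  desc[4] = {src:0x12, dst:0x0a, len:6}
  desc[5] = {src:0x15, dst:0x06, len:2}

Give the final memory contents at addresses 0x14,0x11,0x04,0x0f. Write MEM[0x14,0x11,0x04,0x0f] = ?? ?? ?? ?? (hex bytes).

[0] 0x00->0x14 len=3 : 1a c6 22
[1] 0x07->0x16 len=3 : 3c 06 17
[2] 0x14->0x04 len=2 : 1a c6
[3] 0x19->0x12 len=3 : 88 32 61
[4] 0x12->0x0a len=6 : 88 32 61 c6 3c 06
[5] 0x15->0x06 len=2 : c6 3c
query mem[0x14]=0x61, mem[0x11]=0x3b, mem[0x04]=0x1a, mem[0x0f]=0x06

MEM[0x14,0x11,0x04,0x0f] = 61 3b 1a 06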